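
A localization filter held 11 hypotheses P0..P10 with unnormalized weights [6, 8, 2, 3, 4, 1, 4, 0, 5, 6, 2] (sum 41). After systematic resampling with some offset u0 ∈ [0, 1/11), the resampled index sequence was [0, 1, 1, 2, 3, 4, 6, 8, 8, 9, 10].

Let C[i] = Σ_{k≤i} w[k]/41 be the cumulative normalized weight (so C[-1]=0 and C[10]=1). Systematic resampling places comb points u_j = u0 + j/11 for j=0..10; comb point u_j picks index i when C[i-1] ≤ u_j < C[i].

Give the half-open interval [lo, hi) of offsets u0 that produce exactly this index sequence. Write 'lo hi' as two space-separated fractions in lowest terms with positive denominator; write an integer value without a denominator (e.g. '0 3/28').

31/451 35/451

C = [6/41, 14/41, 16/41, 19/41, 23/41, 24/41, 28/41, 28/41, 33/41, 39/41, 1]
j=0 picked index 0: u0 ∈ [0, 6/41)
j=1 picked index 1: u0 ∈ [25/451, 113/451)
j=2 picked index 1: u0 ∈ [-16/451, 72/451)
j=3 picked index 2: u0 ∈ [31/451, 53/451)
j=4 picked index 3: u0 ∈ [12/451, 45/451)
j=5 picked index 4: u0 ∈ [4/451, 48/451)
j=6 picked index 6: u0 ∈ [18/451, 62/451)
j=7 picked index 8: u0 ∈ [21/451, 76/451)
j=8 picked index 8: u0 ∈ [-20/451, 35/451)
j=9 picked index 9: u0 ∈ [-6/451, 60/451)
j=10 picked index 10: u0 ∈ [19/451, 1/11)
intersection: [31/451, 35/451)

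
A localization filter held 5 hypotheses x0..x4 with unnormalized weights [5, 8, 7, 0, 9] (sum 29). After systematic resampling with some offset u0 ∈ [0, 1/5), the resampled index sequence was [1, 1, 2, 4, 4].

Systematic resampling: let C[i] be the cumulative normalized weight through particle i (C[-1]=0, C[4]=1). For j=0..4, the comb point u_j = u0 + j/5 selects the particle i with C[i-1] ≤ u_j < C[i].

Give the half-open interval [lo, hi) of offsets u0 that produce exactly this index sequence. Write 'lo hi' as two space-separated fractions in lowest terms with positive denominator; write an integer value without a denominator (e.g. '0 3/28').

C = [5/29, 13/29, 20/29, 20/29, 1]
j=0 picked index 1: u0 ∈ [5/29, 13/29)
j=1 picked index 1: u0 ∈ [-4/145, 36/145)
j=2 picked index 2: u0 ∈ [7/145, 42/145)
j=3 picked index 4: u0 ∈ [13/145, 2/5)
j=4 picked index 4: u0 ∈ [-16/145, 1/5)
intersection: [5/29, 1/5)

5/29 1/5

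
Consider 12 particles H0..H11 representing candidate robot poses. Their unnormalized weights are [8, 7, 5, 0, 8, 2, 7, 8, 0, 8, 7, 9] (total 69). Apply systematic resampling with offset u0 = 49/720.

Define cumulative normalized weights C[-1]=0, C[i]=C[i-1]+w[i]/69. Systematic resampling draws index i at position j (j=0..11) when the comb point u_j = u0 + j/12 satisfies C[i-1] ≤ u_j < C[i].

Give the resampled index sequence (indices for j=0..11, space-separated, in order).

0 1 2 4 4 6 7 7 9 10 11 11

C = [8/69, 5/23, 20/69, 20/69, 28/69, 10/23, 37/69, 15/23, 15/23, 53/69, 20/23, 1]
j=0: u_0=49/720 ∈ [0, 8/69) → index 0
j=1: u_1=109/720 ∈ [8/69, 5/23) → index 1
j=2: u_2=169/720 ∈ [5/23, 20/69) → index 2
j=3: u_3=229/720 ∈ [20/69, 28/69) → index 4
j=4: u_4=289/720 ∈ [20/69, 28/69) → index 4
j=5: u_5=349/720 ∈ [10/23, 37/69) → index 6
j=6: u_6=409/720 ∈ [37/69, 15/23) → index 7
j=7: u_7=469/720 ∈ [37/69, 15/23) → index 7
j=8: u_8=529/720 ∈ [15/23, 53/69) → index 9
j=9: u_9=589/720 ∈ [53/69, 20/23) → index 10
j=10: u_10=649/720 ∈ [20/23, 1) → index 11
j=11: u_11=709/720 ∈ [20/23, 1) → index 11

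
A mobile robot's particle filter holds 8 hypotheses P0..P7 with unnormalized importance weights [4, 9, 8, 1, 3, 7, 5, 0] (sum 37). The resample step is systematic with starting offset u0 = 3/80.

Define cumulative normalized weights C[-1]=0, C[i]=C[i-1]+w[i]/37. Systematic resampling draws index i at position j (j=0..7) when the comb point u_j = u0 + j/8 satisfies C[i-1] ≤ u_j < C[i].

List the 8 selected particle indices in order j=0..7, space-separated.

C = [4/37, 13/37, 21/37, 22/37, 25/37, 32/37, 1, 1]
j=0: u_0=3/80 ∈ [0, 4/37) → index 0
j=1: u_1=13/80 ∈ [4/37, 13/37) → index 1
j=2: u_2=23/80 ∈ [4/37, 13/37) → index 1
j=3: u_3=33/80 ∈ [13/37, 21/37) → index 2
j=4: u_4=43/80 ∈ [13/37, 21/37) → index 2
j=5: u_5=53/80 ∈ [22/37, 25/37) → index 4
j=6: u_6=63/80 ∈ [25/37, 32/37) → index 5
j=7: u_7=73/80 ∈ [32/37, 1) → index 6

0 1 1 2 2 4 5 6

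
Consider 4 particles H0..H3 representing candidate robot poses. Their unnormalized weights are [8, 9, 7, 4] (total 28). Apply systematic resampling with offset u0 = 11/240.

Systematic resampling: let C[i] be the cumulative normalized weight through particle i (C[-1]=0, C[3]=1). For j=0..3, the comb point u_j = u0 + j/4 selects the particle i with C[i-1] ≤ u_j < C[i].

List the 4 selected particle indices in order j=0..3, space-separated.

0 1 1 2

C = [2/7, 17/28, 6/7, 1]
j=0: u_0=11/240 ∈ [0, 2/7) → index 0
j=1: u_1=71/240 ∈ [2/7, 17/28) → index 1
j=2: u_2=131/240 ∈ [2/7, 17/28) → index 1
j=3: u_3=191/240 ∈ [17/28, 6/7) → index 2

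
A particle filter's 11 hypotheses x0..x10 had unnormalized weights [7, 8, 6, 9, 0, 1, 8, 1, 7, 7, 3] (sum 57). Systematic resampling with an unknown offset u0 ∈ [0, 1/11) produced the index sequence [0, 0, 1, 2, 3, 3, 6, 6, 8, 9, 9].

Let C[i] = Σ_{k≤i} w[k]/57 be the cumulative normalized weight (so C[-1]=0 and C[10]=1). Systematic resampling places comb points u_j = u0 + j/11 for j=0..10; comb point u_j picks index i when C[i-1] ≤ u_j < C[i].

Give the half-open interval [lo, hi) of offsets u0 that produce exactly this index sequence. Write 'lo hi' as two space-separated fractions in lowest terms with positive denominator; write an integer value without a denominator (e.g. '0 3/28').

4/627 20/627

C = [7/57, 5/19, 7/19, 10/19, 10/19, 31/57, 13/19, 40/57, 47/57, 18/19, 1]
j=0 picked index 0: u0 ∈ [0, 7/57)
j=1 picked index 0: u0 ∈ [-1/11, 20/627)
j=2 picked index 1: u0 ∈ [-37/627, 17/209)
j=3 picked index 2: u0 ∈ [-2/209, 20/209)
j=4 picked index 3: u0 ∈ [1/209, 34/209)
j=5 picked index 3: u0 ∈ [-18/209, 15/209)
j=6 picked index 6: u0 ∈ [-1/627, 29/209)
j=7 picked index 6: u0 ∈ [-58/627, 10/209)
j=8 picked index 8: u0 ∈ [-16/627, 61/627)
j=9 picked index 9: u0 ∈ [4/627, 27/209)
j=10 picked index 9: u0 ∈ [-53/627, 8/209)
intersection: [4/627, 20/627)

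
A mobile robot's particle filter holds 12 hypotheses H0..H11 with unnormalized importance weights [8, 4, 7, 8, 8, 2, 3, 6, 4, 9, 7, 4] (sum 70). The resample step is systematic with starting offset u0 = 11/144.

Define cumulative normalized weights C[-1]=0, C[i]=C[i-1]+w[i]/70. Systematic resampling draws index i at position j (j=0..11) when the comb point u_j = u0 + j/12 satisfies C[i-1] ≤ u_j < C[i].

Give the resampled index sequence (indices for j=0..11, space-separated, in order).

C = [4/35, 6/35, 19/70, 27/70, 1/2, 37/70, 4/7, 23/35, 5/7, 59/70, 33/35, 1]
j=0: u_0=11/144 ∈ [0, 4/35) → index 0
j=1: u_1=23/144 ∈ [4/35, 6/35) → index 1
j=2: u_2=35/144 ∈ [6/35, 19/70) → index 2
j=3: u_3=47/144 ∈ [19/70, 27/70) → index 3
j=4: u_4=59/144 ∈ [27/70, 1/2) → index 4
j=5: u_5=71/144 ∈ [27/70, 1/2) → index 4
j=6: u_6=83/144 ∈ [4/7, 23/35) → index 7
j=7: u_7=95/144 ∈ [23/35, 5/7) → index 8
j=8: u_8=107/144 ∈ [5/7, 59/70) → index 9
j=9: u_9=119/144 ∈ [5/7, 59/70) → index 9
j=10: u_10=131/144 ∈ [59/70, 33/35) → index 10
j=11: u_11=143/144 ∈ [33/35, 1) → index 11

0 1 2 3 4 4 7 8 9 9 10 11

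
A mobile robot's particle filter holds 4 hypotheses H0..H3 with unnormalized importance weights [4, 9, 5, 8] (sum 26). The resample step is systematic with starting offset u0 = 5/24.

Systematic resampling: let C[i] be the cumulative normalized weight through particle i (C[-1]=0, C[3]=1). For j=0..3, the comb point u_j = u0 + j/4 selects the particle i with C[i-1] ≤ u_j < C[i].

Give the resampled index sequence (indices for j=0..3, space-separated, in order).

C = [2/13, 1/2, 9/13, 1]
j=0: u_0=5/24 ∈ [2/13, 1/2) → index 1
j=1: u_1=11/24 ∈ [2/13, 1/2) → index 1
j=2: u_2=17/24 ∈ [9/13, 1) → index 3
j=3: u_3=23/24 ∈ [9/13, 1) → index 3

1 1 3 3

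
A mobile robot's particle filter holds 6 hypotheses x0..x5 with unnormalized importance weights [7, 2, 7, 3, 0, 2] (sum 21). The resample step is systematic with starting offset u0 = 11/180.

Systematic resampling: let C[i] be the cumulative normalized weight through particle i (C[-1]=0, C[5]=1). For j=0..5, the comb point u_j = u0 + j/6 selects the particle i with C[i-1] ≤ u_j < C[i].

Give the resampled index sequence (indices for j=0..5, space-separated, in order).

0 0 1 2 2 3

C = [1/3, 3/7, 16/21, 19/21, 19/21, 1]
j=0: u_0=11/180 ∈ [0, 1/3) → index 0
j=1: u_1=41/180 ∈ [0, 1/3) → index 0
j=2: u_2=71/180 ∈ [1/3, 3/7) → index 1
j=3: u_3=101/180 ∈ [3/7, 16/21) → index 2
j=4: u_4=131/180 ∈ [3/7, 16/21) → index 2
j=5: u_5=161/180 ∈ [16/21, 19/21) → index 3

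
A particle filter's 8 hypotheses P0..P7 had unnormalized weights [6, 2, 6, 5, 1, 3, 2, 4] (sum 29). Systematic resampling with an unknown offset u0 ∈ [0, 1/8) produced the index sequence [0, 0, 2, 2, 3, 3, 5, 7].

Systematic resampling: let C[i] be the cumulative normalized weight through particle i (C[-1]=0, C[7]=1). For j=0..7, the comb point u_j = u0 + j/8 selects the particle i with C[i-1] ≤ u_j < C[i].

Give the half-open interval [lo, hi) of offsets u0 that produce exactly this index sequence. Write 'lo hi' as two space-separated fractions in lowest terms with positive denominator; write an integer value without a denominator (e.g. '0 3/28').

C = [6/29, 8/29, 14/29, 19/29, 20/29, 23/29, 25/29, 1]
j=0 picked index 0: u0 ∈ [0, 6/29)
j=1 picked index 0: u0 ∈ [-1/8, 19/232)
j=2 picked index 2: u0 ∈ [3/116, 27/116)
j=3 picked index 2: u0 ∈ [-23/232, 25/232)
j=4 picked index 3: u0 ∈ [-1/58, 9/58)
j=5 picked index 3: u0 ∈ [-33/232, 7/232)
j=6 picked index 5: u0 ∈ [-7/116, 5/116)
j=7 picked index 7: u0 ∈ [-3/232, 1/8)
intersection: [3/116, 7/232)

3/116 7/232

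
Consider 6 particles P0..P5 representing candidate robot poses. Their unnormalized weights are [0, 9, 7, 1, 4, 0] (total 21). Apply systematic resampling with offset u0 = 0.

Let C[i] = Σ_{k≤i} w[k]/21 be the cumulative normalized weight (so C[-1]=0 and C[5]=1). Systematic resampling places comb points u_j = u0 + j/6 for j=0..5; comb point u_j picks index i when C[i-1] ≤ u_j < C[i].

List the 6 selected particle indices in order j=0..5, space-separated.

C = [0, 3/7, 16/21, 17/21, 1, 1]
j=0: u_0=0 ∈ [0, 3/7) → index 1
j=1: u_1=1/6 ∈ [0, 3/7) → index 1
j=2: u_2=1/3 ∈ [0, 3/7) → index 1
j=3: u_3=1/2 ∈ [3/7, 16/21) → index 2
j=4: u_4=2/3 ∈ [3/7, 16/21) → index 2
j=5: u_5=5/6 ∈ [17/21, 1) → index 4

1 1 1 2 2 4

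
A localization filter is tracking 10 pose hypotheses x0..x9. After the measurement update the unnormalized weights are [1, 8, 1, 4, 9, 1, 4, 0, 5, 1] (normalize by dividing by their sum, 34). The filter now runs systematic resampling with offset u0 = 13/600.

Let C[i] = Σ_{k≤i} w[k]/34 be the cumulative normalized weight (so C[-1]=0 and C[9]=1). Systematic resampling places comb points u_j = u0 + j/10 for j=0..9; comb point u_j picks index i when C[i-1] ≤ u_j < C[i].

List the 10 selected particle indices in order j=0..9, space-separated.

C = [1/34, 9/34, 5/17, 7/17, 23/34, 12/17, 14/17, 14/17, 33/34, 1]
j=0: u_0=13/600 ∈ [0, 1/34) → index 0
j=1: u_1=73/600 ∈ [1/34, 9/34) → index 1
j=2: u_2=133/600 ∈ [1/34, 9/34) → index 1
j=3: u_3=193/600 ∈ [5/17, 7/17) → index 3
j=4: u_4=253/600 ∈ [7/17, 23/34) → index 4
j=5: u_5=313/600 ∈ [7/17, 23/34) → index 4
j=6: u_6=373/600 ∈ [7/17, 23/34) → index 4
j=7: u_7=433/600 ∈ [12/17, 14/17) → index 6
j=8: u_8=493/600 ∈ [12/17, 14/17) → index 6
j=9: u_9=553/600 ∈ [14/17, 33/34) → index 8

0 1 1 3 4 4 4 6 6 8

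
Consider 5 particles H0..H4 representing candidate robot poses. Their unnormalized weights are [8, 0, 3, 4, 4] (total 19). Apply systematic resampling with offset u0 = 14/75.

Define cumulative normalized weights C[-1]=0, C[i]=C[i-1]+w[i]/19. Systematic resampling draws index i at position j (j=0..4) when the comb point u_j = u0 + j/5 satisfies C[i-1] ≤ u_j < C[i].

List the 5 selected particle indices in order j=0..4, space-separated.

C = [8/19, 8/19, 11/19, 15/19, 1]
j=0: u_0=14/75 ∈ [0, 8/19) → index 0
j=1: u_1=29/75 ∈ [0, 8/19) → index 0
j=2: u_2=44/75 ∈ [11/19, 15/19) → index 3
j=3: u_3=59/75 ∈ [11/19, 15/19) → index 3
j=4: u_4=74/75 ∈ [15/19, 1) → index 4

0 0 3 3 4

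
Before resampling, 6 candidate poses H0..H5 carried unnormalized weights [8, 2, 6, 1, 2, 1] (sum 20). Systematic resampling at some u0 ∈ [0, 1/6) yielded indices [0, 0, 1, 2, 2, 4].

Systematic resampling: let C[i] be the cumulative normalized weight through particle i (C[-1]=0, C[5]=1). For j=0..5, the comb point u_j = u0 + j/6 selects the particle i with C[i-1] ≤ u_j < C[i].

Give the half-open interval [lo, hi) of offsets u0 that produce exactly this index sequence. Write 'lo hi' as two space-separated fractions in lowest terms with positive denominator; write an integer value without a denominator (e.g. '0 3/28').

C = [2/5, 1/2, 4/5, 17/20, 19/20, 1]
j=0 picked index 0: u0 ∈ [0, 2/5)
j=1 picked index 0: u0 ∈ [-1/6, 7/30)
j=2 picked index 1: u0 ∈ [1/15, 1/6)
j=3 picked index 2: u0 ∈ [0, 3/10)
j=4 picked index 2: u0 ∈ [-1/6, 2/15)
j=5 picked index 4: u0 ∈ [1/60, 7/60)
intersection: [1/15, 7/60)

1/15 7/60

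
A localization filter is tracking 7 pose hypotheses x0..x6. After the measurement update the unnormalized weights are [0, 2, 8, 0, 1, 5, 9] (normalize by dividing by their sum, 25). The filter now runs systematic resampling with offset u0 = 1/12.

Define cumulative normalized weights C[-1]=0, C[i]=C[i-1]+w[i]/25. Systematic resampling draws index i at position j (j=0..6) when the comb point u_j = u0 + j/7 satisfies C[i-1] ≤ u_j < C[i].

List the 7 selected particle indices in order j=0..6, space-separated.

C = [0, 2/25, 2/5, 2/5, 11/25, 16/25, 1]
j=0: u_0=1/12 ∈ [2/25, 2/5) → index 2
j=1: u_1=19/84 ∈ [2/25, 2/5) → index 2
j=2: u_2=31/84 ∈ [2/25, 2/5) → index 2
j=3: u_3=43/84 ∈ [11/25, 16/25) → index 5
j=4: u_4=55/84 ∈ [16/25, 1) → index 6
j=5: u_5=67/84 ∈ [16/25, 1) → index 6
j=6: u_6=79/84 ∈ [16/25, 1) → index 6

2 2 2 5 6 6 6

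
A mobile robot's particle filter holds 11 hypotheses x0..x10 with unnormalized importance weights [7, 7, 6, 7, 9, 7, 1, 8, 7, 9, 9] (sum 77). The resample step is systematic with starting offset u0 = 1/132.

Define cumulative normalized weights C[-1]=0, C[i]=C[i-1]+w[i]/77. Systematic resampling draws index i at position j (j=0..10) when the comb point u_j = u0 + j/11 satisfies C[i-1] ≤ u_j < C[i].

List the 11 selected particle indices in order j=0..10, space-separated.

C = [1/11, 2/11, 20/77, 27/77, 36/77, 43/77, 4/7, 52/77, 59/77, 68/77, 1]
j=0: u_0=1/132 ∈ [0, 1/11) → index 0
j=1: u_1=13/132 ∈ [1/11, 2/11) → index 1
j=2: u_2=25/132 ∈ [2/11, 20/77) → index 2
j=3: u_3=37/132 ∈ [20/77, 27/77) → index 3
j=4: u_4=49/132 ∈ [27/77, 36/77) → index 4
j=5: u_5=61/132 ∈ [27/77, 36/77) → index 4
j=6: u_6=73/132 ∈ [36/77, 43/77) → index 5
j=7: u_7=85/132 ∈ [4/7, 52/77) → index 7
j=8: u_8=97/132 ∈ [52/77, 59/77) → index 8
j=9: u_9=109/132 ∈ [59/77, 68/77) → index 9
j=10: u_10=11/12 ∈ [68/77, 1) → index 10

0 1 2 3 4 4 5 7 8 9 10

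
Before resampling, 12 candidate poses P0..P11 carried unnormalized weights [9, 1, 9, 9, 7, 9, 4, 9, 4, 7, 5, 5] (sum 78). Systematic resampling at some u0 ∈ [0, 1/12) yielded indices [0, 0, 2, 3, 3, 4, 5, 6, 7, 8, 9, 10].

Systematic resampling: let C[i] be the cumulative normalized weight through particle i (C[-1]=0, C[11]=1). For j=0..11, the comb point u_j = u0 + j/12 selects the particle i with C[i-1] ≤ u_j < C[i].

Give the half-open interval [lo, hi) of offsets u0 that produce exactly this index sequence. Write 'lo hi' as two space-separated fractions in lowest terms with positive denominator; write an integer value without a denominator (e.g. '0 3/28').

0 1/52

C = [3/26, 5/39, 19/78, 14/39, 35/78, 22/39, 8/13, 19/26, 61/78, 34/39, 73/78, 1]
j=0 picked index 0: u0 ∈ [0, 3/26)
j=1 picked index 0: u0 ∈ [-1/12, 5/156)
j=2 picked index 2: u0 ∈ [-1/26, 1/13)
j=3 picked index 3: u0 ∈ [-1/156, 17/156)
j=4 picked index 3: u0 ∈ [-7/78, 1/39)
j=5 picked index 4: u0 ∈ [-3/52, 5/156)
j=6 picked index 5: u0 ∈ [-2/39, 5/78)
j=7 picked index 6: u0 ∈ [-1/52, 5/156)
j=8 picked index 7: u0 ∈ [-2/39, 5/78)
j=9 picked index 8: u0 ∈ [-1/52, 5/156)
j=10 picked index 9: u0 ∈ [-2/39, 1/26)
j=11 picked index 10: u0 ∈ [-7/156, 1/52)
intersection: [0, 1/52)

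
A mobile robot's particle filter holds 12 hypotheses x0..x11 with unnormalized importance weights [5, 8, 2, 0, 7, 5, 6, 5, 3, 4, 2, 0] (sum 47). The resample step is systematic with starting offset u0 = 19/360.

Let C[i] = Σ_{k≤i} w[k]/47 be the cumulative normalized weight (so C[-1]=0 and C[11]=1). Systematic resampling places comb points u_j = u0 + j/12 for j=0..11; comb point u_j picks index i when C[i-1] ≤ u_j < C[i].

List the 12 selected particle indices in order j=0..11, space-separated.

C = [5/47, 13/47, 15/47, 15/47, 22/47, 27/47, 33/47, 38/47, 41/47, 45/47, 1, 1]
j=0: u_0=19/360 ∈ [0, 5/47) → index 0
j=1: u_1=49/360 ∈ [5/47, 13/47) → index 1
j=2: u_2=79/360 ∈ [5/47, 13/47) → index 1
j=3: u_3=109/360 ∈ [13/47, 15/47) → index 2
j=4: u_4=139/360 ∈ [15/47, 22/47) → index 4
j=5: u_5=169/360 ∈ [22/47, 27/47) → index 5
j=6: u_6=199/360 ∈ [22/47, 27/47) → index 5
j=7: u_7=229/360 ∈ [27/47, 33/47) → index 6
j=8: u_8=259/360 ∈ [33/47, 38/47) → index 7
j=9: u_9=289/360 ∈ [33/47, 38/47) → index 7
j=10: u_10=319/360 ∈ [41/47, 45/47) → index 9
j=11: u_11=349/360 ∈ [45/47, 1) → index 10

0 1 1 2 4 5 5 6 7 7 9 10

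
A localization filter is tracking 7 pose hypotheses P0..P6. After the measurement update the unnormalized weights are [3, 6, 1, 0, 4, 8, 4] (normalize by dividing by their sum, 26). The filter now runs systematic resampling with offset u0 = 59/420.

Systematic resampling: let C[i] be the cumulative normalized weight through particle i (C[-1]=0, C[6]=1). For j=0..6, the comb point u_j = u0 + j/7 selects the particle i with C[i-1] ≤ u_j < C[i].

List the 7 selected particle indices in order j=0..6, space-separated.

C = [3/26, 9/26, 5/13, 5/13, 7/13, 11/13, 1]
j=0: u_0=59/420 ∈ [3/26, 9/26) → index 1
j=1: u_1=17/60 ∈ [3/26, 9/26) → index 1
j=2: u_2=179/420 ∈ [5/13, 7/13) → index 4
j=3: u_3=239/420 ∈ [7/13, 11/13) → index 5
j=4: u_4=299/420 ∈ [7/13, 11/13) → index 5
j=5: u_5=359/420 ∈ [11/13, 1) → index 6
j=6: u_6=419/420 ∈ [11/13, 1) → index 6

1 1 4 5 5 6 6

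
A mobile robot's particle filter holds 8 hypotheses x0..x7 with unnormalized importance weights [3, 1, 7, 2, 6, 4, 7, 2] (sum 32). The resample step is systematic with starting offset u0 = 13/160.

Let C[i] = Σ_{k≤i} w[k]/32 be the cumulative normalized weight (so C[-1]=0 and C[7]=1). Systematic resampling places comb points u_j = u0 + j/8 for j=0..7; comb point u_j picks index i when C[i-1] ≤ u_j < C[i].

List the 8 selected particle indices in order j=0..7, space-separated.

C = [3/32, 1/8, 11/32, 13/32, 19/32, 23/32, 15/16, 1]
j=0: u_0=13/160 ∈ [0, 3/32) → index 0
j=1: u_1=33/160 ∈ [1/8, 11/32) → index 2
j=2: u_2=53/160 ∈ [1/8, 11/32) → index 2
j=3: u_3=73/160 ∈ [13/32, 19/32) → index 4
j=4: u_4=93/160 ∈ [13/32, 19/32) → index 4
j=5: u_5=113/160 ∈ [19/32, 23/32) → index 5
j=6: u_6=133/160 ∈ [23/32, 15/16) → index 6
j=7: u_7=153/160 ∈ [15/16, 1) → index 7

0 2 2 4 4 5 6 7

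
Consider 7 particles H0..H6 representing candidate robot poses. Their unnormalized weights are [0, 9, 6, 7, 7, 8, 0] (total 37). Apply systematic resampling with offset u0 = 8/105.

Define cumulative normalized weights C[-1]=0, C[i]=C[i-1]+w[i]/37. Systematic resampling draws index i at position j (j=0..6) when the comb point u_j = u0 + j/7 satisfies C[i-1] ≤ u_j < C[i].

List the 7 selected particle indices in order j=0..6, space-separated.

C = [0, 9/37, 15/37, 22/37, 29/37, 1, 1]
j=0: u_0=8/105 ∈ [0, 9/37) → index 1
j=1: u_1=23/105 ∈ [0, 9/37) → index 1
j=2: u_2=38/105 ∈ [9/37, 15/37) → index 2
j=3: u_3=53/105 ∈ [15/37, 22/37) → index 3
j=4: u_4=68/105 ∈ [22/37, 29/37) → index 4
j=5: u_5=83/105 ∈ [29/37, 1) → index 5
j=6: u_6=14/15 ∈ [29/37, 1) → index 5

1 1 2 3 4 5 5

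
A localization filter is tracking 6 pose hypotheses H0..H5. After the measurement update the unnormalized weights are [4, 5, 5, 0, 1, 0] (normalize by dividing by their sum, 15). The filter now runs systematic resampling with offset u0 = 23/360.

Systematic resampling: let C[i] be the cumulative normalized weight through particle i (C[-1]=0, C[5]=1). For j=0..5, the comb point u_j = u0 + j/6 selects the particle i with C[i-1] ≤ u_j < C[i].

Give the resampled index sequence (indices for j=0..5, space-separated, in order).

C = [4/15, 3/5, 14/15, 14/15, 1, 1]
j=0: u_0=23/360 ∈ [0, 4/15) → index 0
j=1: u_1=83/360 ∈ [0, 4/15) → index 0
j=2: u_2=143/360 ∈ [4/15, 3/5) → index 1
j=3: u_3=203/360 ∈ [4/15, 3/5) → index 1
j=4: u_4=263/360 ∈ [3/5, 14/15) → index 2
j=5: u_5=323/360 ∈ [3/5, 14/15) → index 2

0 0 1 1 2 2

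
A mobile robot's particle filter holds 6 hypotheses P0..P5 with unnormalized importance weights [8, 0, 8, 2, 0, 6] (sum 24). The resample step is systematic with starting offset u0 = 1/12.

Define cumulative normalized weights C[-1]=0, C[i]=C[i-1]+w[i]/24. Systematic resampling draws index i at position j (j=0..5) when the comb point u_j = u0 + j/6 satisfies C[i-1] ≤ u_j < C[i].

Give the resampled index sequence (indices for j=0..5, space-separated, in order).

0 0 2 2 5 5

C = [1/3, 1/3, 2/3, 3/4, 3/4, 1]
j=0: u_0=1/12 ∈ [0, 1/3) → index 0
j=1: u_1=1/4 ∈ [0, 1/3) → index 0
j=2: u_2=5/12 ∈ [1/3, 2/3) → index 2
j=3: u_3=7/12 ∈ [1/3, 2/3) → index 2
j=4: u_4=3/4 ∈ [3/4, 1) → index 5
j=5: u_5=11/12 ∈ [3/4, 1) → index 5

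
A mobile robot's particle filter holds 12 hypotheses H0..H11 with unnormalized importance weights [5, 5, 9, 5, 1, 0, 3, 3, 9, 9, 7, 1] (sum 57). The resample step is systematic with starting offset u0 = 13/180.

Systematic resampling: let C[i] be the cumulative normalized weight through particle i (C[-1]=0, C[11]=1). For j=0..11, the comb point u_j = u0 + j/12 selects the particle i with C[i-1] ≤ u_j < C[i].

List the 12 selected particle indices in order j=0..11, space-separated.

0 1 2 2 3 6 8 8 9 9 10 11

C = [5/57, 10/57, 1/3, 8/19, 25/57, 25/57, 28/57, 31/57, 40/57, 49/57, 56/57, 1]
j=0: u_0=13/180 ∈ [0, 5/57) → index 0
j=1: u_1=7/45 ∈ [5/57, 10/57) → index 1
j=2: u_2=43/180 ∈ [10/57, 1/3) → index 2
j=3: u_3=29/90 ∈ [10/57, 1/3) → index 2
j=4: u_4=73/180 ∈ [1/3, 8/19) → index 3
j=5: u_5=22/45 ∈ [25/57, 28/57) → index 6
j=6: u_6=103/180 ∈ [31/57, 40/57) → index 8
j=7: u_7=59/90 ∈ [31/57, 40/57) → index 8
j=8: u_8=133/180 ∈ [40/57, 49/57) → index 9
j=9: u_9=37/45 ∈ [40/57, 49/57) → index 9
j=10: u_10=163/180 ∈ [49/57, 56/57) → index 10
j=11: u_11=89/90 ∈ [56/57, 1) → index 11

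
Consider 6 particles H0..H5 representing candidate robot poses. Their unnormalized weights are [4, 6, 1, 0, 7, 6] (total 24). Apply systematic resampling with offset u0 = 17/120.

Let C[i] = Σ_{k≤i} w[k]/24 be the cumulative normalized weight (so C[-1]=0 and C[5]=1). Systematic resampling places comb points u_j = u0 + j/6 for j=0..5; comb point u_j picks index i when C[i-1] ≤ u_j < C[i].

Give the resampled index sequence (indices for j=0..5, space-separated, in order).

C = [1/6, 5/12, 11/24, 11/24, 3/4, 1]
j=0: u_0=17/120 ∈ [0, 1/6) → index 0
j=1: u_1=37/120 ∈ [1/6, 5/12) → index 1
j=2: u_2=19/40 ∈ [11/24, 3/4) → index 4
j=3: u_3=77/120 ∈ [11/24, 3/4) → index 4
j=4: u_4=97/120 ∈ [3/4, 1) → index 5
j=5: u_5=39/40 ∈ [3/4, 1) → index 5

0 1 4 4 5 5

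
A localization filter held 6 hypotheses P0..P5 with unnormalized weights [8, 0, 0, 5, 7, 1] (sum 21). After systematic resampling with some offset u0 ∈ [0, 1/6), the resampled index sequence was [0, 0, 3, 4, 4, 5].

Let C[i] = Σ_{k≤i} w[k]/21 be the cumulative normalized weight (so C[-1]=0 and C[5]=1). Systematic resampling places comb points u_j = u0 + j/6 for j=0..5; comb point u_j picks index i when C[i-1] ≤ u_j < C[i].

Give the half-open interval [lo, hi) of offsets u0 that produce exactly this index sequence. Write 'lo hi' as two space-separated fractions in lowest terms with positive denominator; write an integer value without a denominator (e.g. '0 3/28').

5/42 1/6

C = [8/21, 8/21, 8/21, 13/21, 20/21, 1]
j=0 picked index 0: u0 ∈ [0, 8/21)
j=1 picked index 0: u0 ∈ [-1/6, 3/14)
j=2 picked index 3: u0 ∈ [1/21, 2/7)
j=3 picked index 4: u0 ∈ [5/42, 19/42)
j=4 picked index 4: u0 ∈ [-1/21, 2/7)
j=5 picked index 5: u0 ∈ [5/42, 1/6)
intersection: [5/42, 1/6)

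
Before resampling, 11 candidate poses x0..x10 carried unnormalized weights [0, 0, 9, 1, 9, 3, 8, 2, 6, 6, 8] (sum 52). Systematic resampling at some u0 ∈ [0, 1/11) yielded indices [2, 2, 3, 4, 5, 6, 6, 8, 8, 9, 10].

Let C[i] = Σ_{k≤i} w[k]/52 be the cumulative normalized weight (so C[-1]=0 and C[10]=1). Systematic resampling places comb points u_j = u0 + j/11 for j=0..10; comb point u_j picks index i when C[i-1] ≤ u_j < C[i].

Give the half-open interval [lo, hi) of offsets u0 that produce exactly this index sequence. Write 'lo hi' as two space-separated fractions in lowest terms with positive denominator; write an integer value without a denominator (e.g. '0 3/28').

1/572 1/286

C = [0, 0, 9/52, 5/26, 19/52, 11/26, 15/26, 8/13, 19/26, 11/13, 1]
j=0 picked index 2: u0 ∈ [0, 9/52)
j=1 picked index 2: u0 ∈ [-1/11, 47/572)
j=2 picked index 3: u0 ∈ [-5/572, 3/286)
j=3 picked index 4: u0 ∈ [-23/286, 53/572)
j=4 picked index 5: u0 ∈ [1/572, 17/286)
j=5 picked index 6: u0 ∈ [-9/286, 35/286)
j=6 picked index 6: u0 ∈ [-35/286, 9/286)
j=7 picked index 8: u0 ∈ [-3/143, 27/286)
j=8 picked index 8: u0 ∈ [-16/143, 1/286)
j=9 picked index 9: u0 ∈ [-25/286, 4/143)
j=10 picked index 10: u0 ∈ [-9/143, 1/11)
intersection: [1/572, 1/286)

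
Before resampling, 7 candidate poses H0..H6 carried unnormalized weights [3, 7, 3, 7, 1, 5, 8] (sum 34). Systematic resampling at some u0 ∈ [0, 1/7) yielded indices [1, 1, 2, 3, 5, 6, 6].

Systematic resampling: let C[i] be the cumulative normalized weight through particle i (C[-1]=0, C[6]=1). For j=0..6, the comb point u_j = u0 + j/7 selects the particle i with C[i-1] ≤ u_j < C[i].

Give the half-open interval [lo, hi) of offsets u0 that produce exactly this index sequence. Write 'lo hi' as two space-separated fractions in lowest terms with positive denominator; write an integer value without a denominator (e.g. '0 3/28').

C = [3/34, 5/17, 13/34, 10/17, 21/34, 13/17, 1]
j=0 picked index 1: u0 ∈ [3/34, 5/17)
j=1 picked index 1: u0 ∈ [-13/238, 18/119)
j=2 picked index 2: u0 ∈ [1/119, 23/238)
j=3 picked index 3: u0 ∈ [-11/238, 19/119)
j=4 picked index 5: u0 ∈ [11/238, 23/119)
j=5 picked index 6: u0 ∈ [6/119, 2/7)
j=6 picked index 6: u0 ∈ [-11/119, 1/7)
intersection: [3/34, 23/238)

3/34 23/238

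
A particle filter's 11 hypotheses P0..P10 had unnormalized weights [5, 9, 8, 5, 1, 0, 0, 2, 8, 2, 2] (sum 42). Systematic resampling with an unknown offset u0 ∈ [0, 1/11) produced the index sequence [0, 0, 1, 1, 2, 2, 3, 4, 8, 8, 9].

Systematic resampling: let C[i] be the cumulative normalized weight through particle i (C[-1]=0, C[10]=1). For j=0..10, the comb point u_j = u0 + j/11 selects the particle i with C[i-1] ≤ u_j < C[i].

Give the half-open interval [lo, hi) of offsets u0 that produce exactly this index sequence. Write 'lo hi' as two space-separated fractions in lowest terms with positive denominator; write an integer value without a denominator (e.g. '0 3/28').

1/154 13/462

C = [5/42, 1/3, 11/21, 9/14, 2/3, 2/3, 2/3, 5/7, 19/21, 20/21, 1]
j=0 picked index 0: u0 ∈ [0, 5/42)
j=1 picked index 0: u0 ∈ [-1/11, 13/462)
j=2 picked index 1: u0 ∈ [-29/462, 5/33)
j=3 picked index 1: u0 ∈ [-71/462, 2/33)
j=4 picked index 2: u0 ∈ [-1/33, 37/231)
j=5 picked index 2: u0 ∈ [-4/33, 16/231)
j=6 picked index 3: u0 ∈ [-5/231, 15/154)
j=7 picked index 4: u0 ∈ [1/154, 1/33)
j=8 picked index 8: u0 ∈ [-1/77, 41/231)
j=9 picked index 8: u0 ∈ [-8/77, 20/231)
j=10 picked index 9: u0 ∈ [-1/231, 10/231)
intersection: [1/154, 13/462)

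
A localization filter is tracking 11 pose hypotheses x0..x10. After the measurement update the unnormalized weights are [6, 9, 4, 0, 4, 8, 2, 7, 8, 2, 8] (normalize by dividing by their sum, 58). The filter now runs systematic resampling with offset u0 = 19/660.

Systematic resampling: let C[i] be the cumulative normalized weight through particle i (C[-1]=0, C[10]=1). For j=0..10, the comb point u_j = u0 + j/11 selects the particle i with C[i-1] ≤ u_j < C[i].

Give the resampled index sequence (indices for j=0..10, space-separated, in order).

0 1 1 2 4 5 7 7 8 9 10

C = [3/29, 15/58, 19/58, 19/58, 23/58, 31/58, 33/58, 20/29, 24/29, 25/29, 1]
j=0: u_0=19/660 ∈ [0, 3/29) → index 0
j=1: u_1=79/660 ∈ [3/29, 15/58) → index 1
j=2: u_2=139/660 ∈ [3/29, 15/58) → index 1
j=3: u_3=199/660 ∈ [15/58, 19/58) → index 2
j=4: u_4=259/660 ∈ [19/58, 23/58) → index 4
j=5: u_5=29/60 ∈ [23/58, 31/58) → index 5
j=6: u_6=379/660 ∈ [33/58, 20/29) → index 7
j=7: u_7=439/660 ∈ [33/58, 20/29) → index 7
j=8: u_8=499/660 ∈ [20/29, 24/29) → index 8
j=9: u_9=559/660 ∈ [24/29, 25/29) → index 9
j=10: u_10=619/660 ∈ [25/29, 1) → index 10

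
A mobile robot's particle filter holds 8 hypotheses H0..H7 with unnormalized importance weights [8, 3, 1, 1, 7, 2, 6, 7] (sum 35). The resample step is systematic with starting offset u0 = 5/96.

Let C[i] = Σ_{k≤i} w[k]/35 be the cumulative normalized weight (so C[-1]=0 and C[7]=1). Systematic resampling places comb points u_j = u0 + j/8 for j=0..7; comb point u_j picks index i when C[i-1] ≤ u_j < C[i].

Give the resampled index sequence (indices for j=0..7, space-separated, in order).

C = [8/35, 11/35, 12/35, 13/35, 4/7, 22/35, 4/5, 1]
j=0: u_0=5/96 ∈ [0, 8/35) → index 0
j=1: u_1=17/96 ∈ [0, 8/35) → index 0
j=2: u_2=29/96 ∈ [8/35, 11/35) → index 1
j=3: u_3=41/96 ∈ [13/35, 4/7) → index 4
j=4: u_4=53/96 ∈ [13/35, 4/7) → index 4
j=5: u_5=65/96 ∈ [22/35, 4/5) → index 6
j=6: u_6=77/96 ∈ [4/5, 1) → index 7
j=7: u_7=89/96 ∈ [4/5, 1) → index 7

0 0 1 4 4 6 7 7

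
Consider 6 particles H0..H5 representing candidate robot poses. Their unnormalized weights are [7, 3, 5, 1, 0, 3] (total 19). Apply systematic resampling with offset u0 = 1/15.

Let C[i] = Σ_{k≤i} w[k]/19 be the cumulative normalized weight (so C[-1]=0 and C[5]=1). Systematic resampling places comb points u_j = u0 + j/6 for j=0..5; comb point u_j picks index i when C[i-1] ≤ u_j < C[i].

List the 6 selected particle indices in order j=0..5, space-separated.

C = [7/19, 10/19, 15/19, 16/19, 16/19, 1]
j=0: u_0=1/15 ∈ [0, 7/19) → index 0
j=1: u_1=7/30 ∈ [0, 7/19) → index 0
j=2: u_2=2/5 ∈ [7/19, 10/19) → index 1
j=3: u_3=17/30 ∈ [10/19, 15/19) → index 2
j=4: u_4=11/15 ∈ [10/19, 15/19) → index 2
j=5: u_5=9/10 ∈ [16/19, 1) → index 5

0 0 1 2 2 5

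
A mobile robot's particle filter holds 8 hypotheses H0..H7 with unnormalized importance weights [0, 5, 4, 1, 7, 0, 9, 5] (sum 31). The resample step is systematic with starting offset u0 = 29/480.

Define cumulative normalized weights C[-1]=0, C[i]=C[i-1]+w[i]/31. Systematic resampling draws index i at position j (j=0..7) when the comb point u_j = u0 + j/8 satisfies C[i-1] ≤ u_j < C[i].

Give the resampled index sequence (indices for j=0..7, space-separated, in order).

1 2 3 4 6 6 6 7

C = [0, 5/31, 9/31, 10/31, 17/31, 17/31, 26/31, 1]
j=0: u_0=29/480 ∈ [0, 5/31) → index 1
j=1: u_1=89/480 ∈ [5/31, 9/31) → index 2
j=2: u_2=149/480 ∈ [9/31, 10/31) → index 3
j=3: u_3=209/480 ∈ [10/31, 17/31) → index 4
j=4: u_4=269/480 ∈ [17/31, 26/31) → index 6
j=5: u_5=329/480 ∈ [17/31, 26/31) → index 6
j=6: u_6=389/480 ∈ [17/31, 26/31) → index 6
j=7: u_7=449/480 ∈ [26/31, 1) → index 7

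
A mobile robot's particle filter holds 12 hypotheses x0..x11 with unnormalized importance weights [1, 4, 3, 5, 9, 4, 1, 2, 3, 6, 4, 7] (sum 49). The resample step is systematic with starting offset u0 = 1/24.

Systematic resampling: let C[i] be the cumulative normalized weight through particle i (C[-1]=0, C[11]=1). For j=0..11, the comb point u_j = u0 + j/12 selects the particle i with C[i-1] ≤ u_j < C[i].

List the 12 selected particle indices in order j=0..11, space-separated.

C = [1/49, 5/49, 8/49, 13/49, 22/49, 26/49, 27/49, 29/49, 32/49, 38/49, 6/7, 1]
j=0: u_0=1/24 ∈ [1/49, 5/49) → index 1
j=1: u_1=1/8 ∈ [5/49, 8/49) → index 2
j=2: u_2=5/24 ∈ [8/49, 13/49) → index 3
j=3: u_3=7/24 ∈ [13/49, 22/49) → index 4
j=4: u_4=3/8 ∈ [13/49, 22/49) → index 4
j=5: u_5=11/24 ∈ [22/49, 26/49) → index 5
j=6: u_6=13/24 ∈ [26/49, 27/49) → index 6
j=7: u_7=5/8 ∈ [29/49, 32/49) → index 8
j=8: u_8=17/24 ∈ [32/49, 38/49) → index 9
j=9: u_9=19/24 ∈ [38/49, 6/7) → index 10
j=10: u_10=7/8 ∈ [6/7, 1) → index 11
j=11: u_11=23/24 ∈ [6/7, 1) → index 11

1 2 3 4 4 5 6 8 9 10 11 11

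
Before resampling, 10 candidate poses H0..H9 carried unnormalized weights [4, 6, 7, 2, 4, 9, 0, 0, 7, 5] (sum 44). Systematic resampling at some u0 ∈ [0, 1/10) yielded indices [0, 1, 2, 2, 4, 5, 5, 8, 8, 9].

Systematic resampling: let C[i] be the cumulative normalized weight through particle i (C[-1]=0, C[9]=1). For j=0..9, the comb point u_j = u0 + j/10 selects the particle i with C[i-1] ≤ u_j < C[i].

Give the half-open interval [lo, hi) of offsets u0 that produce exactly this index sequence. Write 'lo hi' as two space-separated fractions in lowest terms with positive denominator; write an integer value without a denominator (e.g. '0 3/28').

7/220 19/220

C = [1/11, 5/22, 17/44, 19/44, 23/44, 8/11, 8/11, 8/11, 39/44, 1]
j=0 picked index 0: u0 ∈ [0, 1/11)
j=1 picked index 1: u0 ∈ [-1/110, 7/55)
j=2 picked index 2: u0 ∈ [3/110, 41/220)
j=3 picked index 2: u0 ∈ [-4/55, 19/220)
j=4 picked index 4: u0 ∈ [7/220, 27/220)
j=5 picked index 5: u0 ∈ [1/44, 5/22)
j=6 picked index 5: u0 ∈ [-17/220, 7/55)
j=7 picked index 8: u0 ∈ [3/110, 41/220)
j=8 picked index 8: u0 ∈ [-4/55, 19/220)
j=9 picked index 9: u0 ∈ [-3/220, 1/10)
intersection: [7/220, 19/220)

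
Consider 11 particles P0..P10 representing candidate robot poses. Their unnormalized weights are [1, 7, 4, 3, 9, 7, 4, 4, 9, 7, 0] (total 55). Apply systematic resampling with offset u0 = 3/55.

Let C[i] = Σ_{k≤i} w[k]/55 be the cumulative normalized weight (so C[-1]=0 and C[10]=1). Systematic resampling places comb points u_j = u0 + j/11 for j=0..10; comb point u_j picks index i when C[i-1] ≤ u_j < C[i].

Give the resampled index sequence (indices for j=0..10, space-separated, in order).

C = [1/55, 8/55, 12/55, 3/11, 24/55, 31/55, 7/11, 39/55, 48/55, 1, 1]
j=0: u_0=3/55 ∈ [1/55, 8/55) → index 1
j=1: u_1=8/55 ∈ [8/55, 12/55) → index 2
j=2: u_2=13/55 ∈ [12/55, 3/11) → index 3
j=3: u_3=18/55 ∈ [3/11, 24/55) → index 4
j=4: u_4=23/55 ∈ [3/11, 24/55) → index 4
j=5: u_5=28/55 ∈ [24/55, 31/55) → index 5
j=6: u_6=3/5 ∈ [31/55, 7/11) → index 6
j=7: u_7=38/55 ∈ [7/11, 39/55) → index 7
j=8: u_8=43/55 ∈ [39/55, 48/55) → index 8
j=9: u_9=48/55 ∈ [48/55, 1) → index 9
j=10: u_10=53/55 ∈ [48/55, 1) → index 9

1 2 3 4 4 5 6 7 8 9 9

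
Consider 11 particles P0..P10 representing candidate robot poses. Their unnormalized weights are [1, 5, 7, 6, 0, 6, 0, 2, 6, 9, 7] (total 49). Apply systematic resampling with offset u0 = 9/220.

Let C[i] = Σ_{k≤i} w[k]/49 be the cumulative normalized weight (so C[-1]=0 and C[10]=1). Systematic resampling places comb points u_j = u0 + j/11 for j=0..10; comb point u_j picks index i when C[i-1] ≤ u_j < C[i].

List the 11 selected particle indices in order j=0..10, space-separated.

1 2 2 3 5 5 8 9 9 10 10

C = [1/49, 6/49, 13/49, 19/49, 19/49, 25/49, 25/49, 27/49, 33/49, 6/7, 1]
j=0: u_0=9/220 ∈ [1/49, 6/49) → index 1
j=1: u_1=29/220 ∈ [6/49, 13/49) → index 2
j=2: u_2=49/220 ∈ [6/49, 13/49) → index 2
j=3: u_3=69/220 ∈ [13/49, 19/49) → index 3
j=4: u_4=89/220 ∈ [19/49, 25/49) → index 5
j=5: u_5=109/220 ∈ [19/49, 25/49) → index 5
j=6: u_6=129/220 ∈ [27/49, 33/49) → index 8
j=7: u_7=149/220 ∈ [33/49, 6/7) → index 9
j=8: u_8=169/220 ∈ [33/49, 6/7) → index 9
j=9: u_9=189/220 ∈ [6/7, 1) → index 10
j=10: u_10=19/20 ∈ [6/7, 1) → index 10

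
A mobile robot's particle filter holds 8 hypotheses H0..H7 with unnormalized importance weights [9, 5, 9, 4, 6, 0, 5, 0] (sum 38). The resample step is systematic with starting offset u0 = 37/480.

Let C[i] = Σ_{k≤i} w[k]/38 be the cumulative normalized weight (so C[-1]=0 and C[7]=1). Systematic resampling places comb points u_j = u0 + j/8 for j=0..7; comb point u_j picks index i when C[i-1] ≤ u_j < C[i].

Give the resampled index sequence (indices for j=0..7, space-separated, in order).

0 0 1 2 2 3 4 6

C = [9/38, 7/19, 23/38, 27/38, 33/38, 33/38, 1, 1]
j=0: u_0=37/480 ∈ [0, 9/38) → index 0
j=1: u_1=97/480 ∈ [0, 9/38) → index 0
j=2: u_2=157/480 ∈ [9/38, 7/19) → index 1
j=3: u_3=217/480 ∈ [7/19, 23/38) → index 2
j=4: u_4=277/480 ∈ [7/19, 23/38) → index 2
j=5: u_5=337/480 ∈ [23/38, 27/38) → index 3
j=6: u_6=397/480 ∈ [27/38, 33/38) → index 4
j=7: u_7=457/480 ∈ [33/38, 1) → index 6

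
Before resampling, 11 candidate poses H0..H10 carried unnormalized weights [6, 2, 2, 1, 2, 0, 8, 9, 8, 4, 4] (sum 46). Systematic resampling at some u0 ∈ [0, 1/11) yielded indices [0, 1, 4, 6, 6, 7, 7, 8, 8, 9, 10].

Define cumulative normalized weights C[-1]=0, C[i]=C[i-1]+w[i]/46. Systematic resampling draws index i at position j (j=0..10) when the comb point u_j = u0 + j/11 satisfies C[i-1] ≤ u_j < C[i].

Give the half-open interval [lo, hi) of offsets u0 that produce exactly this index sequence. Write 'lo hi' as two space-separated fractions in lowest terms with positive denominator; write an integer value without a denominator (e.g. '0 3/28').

C = [3/23, 4/23, 5/23, 11/46, 13/46, 13/46, 21/46, 15/23, 19/23, 21/23, 1]
j=0 picked index 0: u0 ∈ [0, 3/23)
j=1 picked index 1: u0 ∈ [10/253, 21/253)
j=2 picked index 4: u0 ∈ [29/506, 51/506)
j=3 picked index 6: u0 ∈ [5/506, 93/506)
j=4 picked index 6: u0 ∈ [-41/506, 47/506)
j=5 picked index 7: u0 ∈ [1/506, 50/253)
j=6 picked index 7: u0 ∈ [-45/506, 27/253)
j=7 picked index 8: u0 ∈ [4/253, 48/253)
j=8 picked index 8: u0 ∈ [-19/253, 25/253)
j=9 picked index 9: u0 ∈ [2/253, 24/253)
j=10 picked index 10: u0 ∈ [1/253, 1/11)
intersection: [29/506, 21/253)

29/506 21/253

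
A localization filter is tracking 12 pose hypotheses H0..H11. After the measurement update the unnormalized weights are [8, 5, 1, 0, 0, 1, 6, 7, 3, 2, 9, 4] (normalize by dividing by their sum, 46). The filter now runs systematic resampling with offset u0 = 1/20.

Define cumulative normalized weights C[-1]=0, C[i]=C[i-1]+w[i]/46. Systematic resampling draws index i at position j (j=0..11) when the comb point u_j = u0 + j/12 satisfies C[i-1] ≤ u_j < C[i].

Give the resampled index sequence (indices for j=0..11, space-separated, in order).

0 0 1 2 6 7 7 8 9 10 10 11

C = [4/23, 13/46, 7/23, 7/23, 7/23, 15/46, 21/46, 14/23, 31/46, 33/46, 21/23, 1]
j=0: u_0=1/20 ∈ [0, 4/23) → index 0
j=1: u_1=2/15 ∈ [0, 4/23) → index 0
j=2: u_2=13/60 ∈ [4/23, 13/46) → index 1
j=3: u_3=3/10 ∈ [13/46, 7/23) → index 2
j=4: u_4=23/60 ∈ [15/46, 21/46) → index 6
j=5: u_5=7/15 ∈ [21/46, 14/23) → index 7
j=6: u_6=11/20 ∈ [21/46, 14/23) → index 7
j=7: u_7=19/30 ∈ [14/23, 31/46) → index 8
j=8: u_8=43/60 ∈ [31/46, 33/46) → index 9
j=9: u_9=4/5 ∈ [33/46, 21/23) → index 10
j=10: u_10=53/60 ∈ [33/46, 21/23) → index 10
j=11: u_11=29/30 ∈ [21/23, 1) → index 11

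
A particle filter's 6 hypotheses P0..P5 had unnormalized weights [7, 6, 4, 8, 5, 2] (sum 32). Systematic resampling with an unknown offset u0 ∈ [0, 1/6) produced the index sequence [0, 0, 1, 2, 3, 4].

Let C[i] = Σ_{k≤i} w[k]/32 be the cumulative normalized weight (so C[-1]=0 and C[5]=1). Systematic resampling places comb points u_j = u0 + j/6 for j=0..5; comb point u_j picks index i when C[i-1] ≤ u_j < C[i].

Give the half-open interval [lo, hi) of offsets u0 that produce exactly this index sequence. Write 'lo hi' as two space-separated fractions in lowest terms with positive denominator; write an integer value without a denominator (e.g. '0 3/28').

0 1/32

C = [7/32, 13/32, 17/32, 25/32, 15/16, 1]
j=0 picked index 0: u0 ∈ [0, 7/32)
j=1 picked index 0: u0 ∈ [-1/6, 5/96)
j=2 picked index 1: u0 ∈ [-11/96, 7/96)
j=3 picked index 2: u0 ∈ [-3/32, 1/32)
j=4 picked index 3: u0 ∈ [-13/96, 11/96)
j=5 picked index 4: u0 ∈ [-5/96, 5/48)
intersection: [0, 1/32)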